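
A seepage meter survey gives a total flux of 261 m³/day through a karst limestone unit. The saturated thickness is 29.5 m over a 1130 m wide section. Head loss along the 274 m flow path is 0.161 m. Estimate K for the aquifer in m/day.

13.3

Cross-sectional area A = 1130 × 29.5 = 33335 m².
Hydraulic gradient i = Δh / L = 0.161 / 274 = 0.0005876.
From Q = K·A·i, K = Q / (A·i) = 261 / (33335 × 0.0005876) = 13.32 m/day.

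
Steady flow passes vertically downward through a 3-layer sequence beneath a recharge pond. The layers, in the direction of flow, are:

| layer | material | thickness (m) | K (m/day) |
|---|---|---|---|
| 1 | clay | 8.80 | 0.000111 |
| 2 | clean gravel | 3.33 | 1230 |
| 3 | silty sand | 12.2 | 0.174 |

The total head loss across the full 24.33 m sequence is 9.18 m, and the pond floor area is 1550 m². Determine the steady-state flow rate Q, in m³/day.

0.179

Flow is perpendicular to layering, so the layers act in series and the equivalent K is the thickness-weighted harmonic mean.
Total thickness L = 8.80 + 3.33 + 12.2 = 24.33 m.
Σ(b_i/K_i) = 8.80/0.000111 + 3.33/1230 + 12.2/0.174 = 79349 d.
K_eq = L / Σ(b_i/K_i) = 24.33 / 79349 = 0.0003066 m/day.
Q = K_eq · A · (Δh/L) = 0.0003066 × 1550 × (9.18/24.33) = 0.1793 m³/day.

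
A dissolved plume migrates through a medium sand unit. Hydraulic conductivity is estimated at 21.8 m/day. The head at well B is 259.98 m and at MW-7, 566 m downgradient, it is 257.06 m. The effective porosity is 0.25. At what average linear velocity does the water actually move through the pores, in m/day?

Hydraulic gradient i = (259.98 − 257.06) / 566 = 2.92 / 566 = 0.005159.
Darcy flux q = K · i = 21.80 × 0.005159 = 0.1125 m/day.
Seepage velocity v = q / n_e = 0.1125 / 0.25 = 0.4499 m/day.

0.450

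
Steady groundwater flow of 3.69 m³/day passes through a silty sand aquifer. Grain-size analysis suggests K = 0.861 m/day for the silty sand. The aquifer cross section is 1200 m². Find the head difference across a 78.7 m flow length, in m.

0.281

From Q = K·A·i, i = Q / (K·A) = 3.69 / (0.8610 × 1200) = 0.003571.
Head loss Δh = i · L = 0.003571 × 78.7 = 0.2811 m.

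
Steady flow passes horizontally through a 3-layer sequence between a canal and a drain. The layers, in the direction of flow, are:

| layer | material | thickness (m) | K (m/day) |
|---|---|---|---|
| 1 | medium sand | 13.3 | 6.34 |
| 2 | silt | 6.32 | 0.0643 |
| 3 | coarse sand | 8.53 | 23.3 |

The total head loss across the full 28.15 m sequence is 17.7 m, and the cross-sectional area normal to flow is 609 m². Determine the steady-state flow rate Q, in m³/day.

Flow is perpendicular to layering, so the layers act in series and the equivalent K is the thickness-weighted harmonic mean.
Total thickness L = 13.3 + 6.32 + 8.53 = 28.15 m.
Σ(b_i/K_i) = 13.3/6.34 + 6.32/0.0643 + 8.53/23.3 = 100.8 d.
K_eq = L / Σ(b_i/K_i) = 28.15 / 100.8 = 0.2794 m/day.
Q = K_eq · A · (Δh/L) = 0.2794 × 609 × (17.7/28.15) = 107.0 m³/day.

107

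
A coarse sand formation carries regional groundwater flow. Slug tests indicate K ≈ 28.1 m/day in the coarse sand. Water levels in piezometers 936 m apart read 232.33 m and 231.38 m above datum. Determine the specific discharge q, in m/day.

Hydraulic gradient i = (232.33 − 231.38) / 936 = 0.95 / 936 = 0.001015.
Specific discharge q = K · i = 28.10 × 0.001015 = 0.02852 m/day.

0.0285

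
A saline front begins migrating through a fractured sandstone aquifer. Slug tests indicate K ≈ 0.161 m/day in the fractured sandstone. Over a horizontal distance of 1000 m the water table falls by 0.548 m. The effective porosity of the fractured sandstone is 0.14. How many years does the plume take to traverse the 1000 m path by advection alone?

4340

Hydraulic gradient i = Δh / L = 0.548 / 1000 = 0.0005480.
Darcy flux q = K · i = 0.1610 × 0.0005480 = 8.823e-05 m/day.
Seepage velocity v = q / n_e = 8.823e-05 / 0.14 = 0.0006302 m/day.
Travel time t = L / v = 1000 / 0.0006302 = 1.587e+06 days = 4344 years.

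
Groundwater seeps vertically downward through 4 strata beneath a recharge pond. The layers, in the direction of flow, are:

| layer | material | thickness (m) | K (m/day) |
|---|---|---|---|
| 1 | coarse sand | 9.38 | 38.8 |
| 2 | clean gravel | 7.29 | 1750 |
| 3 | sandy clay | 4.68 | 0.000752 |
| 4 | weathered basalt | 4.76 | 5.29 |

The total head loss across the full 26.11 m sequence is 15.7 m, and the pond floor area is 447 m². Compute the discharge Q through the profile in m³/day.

Flow is perpendicular to layering, so the layers act in series and the equivalent K is the thickness-weighted harmonic mean.
Total thickness L = 9.38 + 7.29 + 4.68 + 4.76 = 26.11 m.
Σ(b_i/K_i) = 9.38/38.8 + 7.29/1750 + 4.68/0.000752 + 4.76/5.29 = 6225 d.
K_eq = L / Σ(b_i/K_i) = 26.11 / 6225 = 0.004195 m/day.
Q = K_eq · A · (Δh/L) = 0.004195 × 447 × (15.7/26.11) = 1.127 m³/day.

1.13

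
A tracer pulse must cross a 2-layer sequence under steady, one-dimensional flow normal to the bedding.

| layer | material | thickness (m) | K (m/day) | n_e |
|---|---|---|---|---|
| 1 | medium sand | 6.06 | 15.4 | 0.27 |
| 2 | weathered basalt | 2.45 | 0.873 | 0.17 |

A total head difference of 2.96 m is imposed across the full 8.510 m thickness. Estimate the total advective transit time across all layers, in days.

2.22

With flow normal to the layers, continuity requires the same specific discharge q through every layer.
Σ(b_i/K_i) = 6.06/15.4 + 2.45/0.873 = 3.200 d.
q = Δh / Σ(b_i/K_i) = 2.96 / 3.200 = 0.9250 m/day.
In each layer the seepage velocity is v_i = q/n_i, so the layer transit time is t_i = b_i·n_i / q:
  layer 1 (medium sand): t_1 = 6.06 × 0.27 / 0.9250 = 1.769 d
  layer 2 (weathered basalt): t_2 = 2.45 × 0.17 / 0.9250 = 0.4503 d
Total t = Σ t_i = 2.219 days.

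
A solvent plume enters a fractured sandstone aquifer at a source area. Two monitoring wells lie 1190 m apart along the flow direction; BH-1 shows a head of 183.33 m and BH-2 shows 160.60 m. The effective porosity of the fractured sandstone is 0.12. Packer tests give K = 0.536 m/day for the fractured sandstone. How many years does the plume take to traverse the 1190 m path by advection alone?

Hydraulic gradient i = (183.33 − 160.60) / 1190 = 22.73 / 1190 = 0.01910.
Darcy flux q = K · i = 0.5360 × 0.01910 = 0.01024 m/day.
Seepage velocity v = q / n_e = 0.01024 / 0.12 = 0.08532 m/day.
Travel time t = L / v = 1190 / 0.08532 = 13948 days = 38.19 years.

38.2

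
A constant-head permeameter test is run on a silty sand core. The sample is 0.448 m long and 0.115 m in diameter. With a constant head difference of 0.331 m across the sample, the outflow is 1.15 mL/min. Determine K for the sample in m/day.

Cross-sectional area A = π·(d/2)² = π × (0.115/2)² = 0.01039 m².
Convert discharge: 1.15 mL/min = 1.917e-08 m³/s.
Darcy's law rearranged: K = Q·L / (A·Δh) = 1.917e-08 × 0.448 / (0.01039 × 0.331) = 2.498e-06 m/s = 0.2158 m/day.

0.216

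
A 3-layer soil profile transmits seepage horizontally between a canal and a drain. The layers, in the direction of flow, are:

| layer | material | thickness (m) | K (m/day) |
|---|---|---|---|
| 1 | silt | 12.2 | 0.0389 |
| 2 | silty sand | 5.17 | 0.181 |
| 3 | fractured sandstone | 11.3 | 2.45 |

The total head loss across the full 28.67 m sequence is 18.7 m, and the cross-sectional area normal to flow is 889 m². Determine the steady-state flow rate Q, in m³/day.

Flow is perpendicular to layering, so the layers act in series and the equivalent K is the thickness-weighted harmonic mean.
Total thickness L = 12.2 + 5.17 + 11.3 = 28.67 m.
Σ(b_i/K_i) = 12.2/0.0389 + 5.17/0.181 + 11.3/2.45 = 346.8 d.
K_eq = L / Σ(b_i/K_i) = 28.67 / 346.8 = 0.08267 m/day.
Q = K_eq · A · (Δh/L) = 0.08267 × 889 × (18.7/28.67) = 47.94 m³/day.

47.9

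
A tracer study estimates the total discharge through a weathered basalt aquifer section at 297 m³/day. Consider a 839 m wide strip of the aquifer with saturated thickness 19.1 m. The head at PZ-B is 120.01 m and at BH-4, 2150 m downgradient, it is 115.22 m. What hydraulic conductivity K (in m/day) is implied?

8.32

Cross-sectional area A = 839 × 19.1 = 16025 m².
Hydraulic gradient i = (120.01 − 115.22) / 2150 = 4.79 / 2150 = 0.002228.
From Q = K·A·i, K = Q / (A·i) = 297 / (16025 × 0.002228) = 8.319 m/day.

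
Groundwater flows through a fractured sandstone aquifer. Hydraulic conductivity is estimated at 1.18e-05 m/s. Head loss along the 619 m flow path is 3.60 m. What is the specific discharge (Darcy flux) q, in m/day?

Convert K: 1.18e-05 m/s × 86400 = 1.020 m/day.
Hydraulic gradient i = Δh / L = 3.60 / 619 = 0.005816.
Specific discharge q = K · i = 1.020 × 0.005816 = 0.005929 m/day.

0.00593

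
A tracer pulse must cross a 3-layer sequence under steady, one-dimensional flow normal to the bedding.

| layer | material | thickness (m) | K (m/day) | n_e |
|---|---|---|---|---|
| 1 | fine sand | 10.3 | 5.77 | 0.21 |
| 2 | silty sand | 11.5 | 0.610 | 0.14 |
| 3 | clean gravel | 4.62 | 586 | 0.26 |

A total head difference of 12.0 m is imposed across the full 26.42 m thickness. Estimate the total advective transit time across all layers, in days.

8.56

With flow normal to the layers, continuity requires the same specific discharge q through every layer.
Σ(b_i/K_i) = 10.3/5.77 + 11.5/0.610 + 4.62/586 = 20.65 d.
q = Δh / Σ(b_i/K_i) = 12.0 / 20.65 = 0.5812 m/day.
In each layer the seepage velocity is v_i = q/n_i, so the layer transit time is t_i = b_i·n_i / q:
  layer 1 (fine sand): t_1 = 10.3 × 0.21 / 0.5812 = 3.721 d
  layer 2 (silty sand): t_2 = 11.5 × 0.14 / 0.5812 = 2.770 d
  layer 3 (clean gravel): t_3 = 4.62 × 0.26 / 0.5812 = 2.067 d
Total t = Σ t_i = 8.558 days.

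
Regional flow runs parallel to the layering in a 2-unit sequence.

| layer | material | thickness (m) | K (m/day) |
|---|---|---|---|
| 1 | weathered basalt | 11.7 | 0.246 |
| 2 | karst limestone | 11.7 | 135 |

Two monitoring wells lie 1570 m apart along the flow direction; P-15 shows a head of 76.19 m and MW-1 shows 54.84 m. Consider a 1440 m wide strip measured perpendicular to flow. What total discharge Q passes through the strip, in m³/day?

31000

Flow is parallel to layering, so each bed carries its own Darcy discharge and the transmissivities add.
Σ(K_i·b_i) = 0.246×11.7 + 135×11.7 = 1582 m²/day.
Hydraulic gradient i = (76.19 − 54.84) / 1570 = 21.35 / 1570 = 0.01360.
Q = Σ(K_i·b_i) · W · i = 1582 × 1440 × 0.01360 = 30986 m³/day.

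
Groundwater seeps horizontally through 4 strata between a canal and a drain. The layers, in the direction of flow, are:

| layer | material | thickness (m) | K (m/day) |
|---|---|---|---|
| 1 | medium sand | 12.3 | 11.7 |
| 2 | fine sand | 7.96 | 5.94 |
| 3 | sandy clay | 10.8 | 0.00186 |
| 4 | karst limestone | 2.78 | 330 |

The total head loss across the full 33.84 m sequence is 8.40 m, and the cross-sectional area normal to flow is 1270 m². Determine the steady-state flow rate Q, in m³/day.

1.84

Flow is perpendicular to layering, so the layers act in series and the equivalent K is the thickness-weighted harmonic mean.
Total thickness L = 12.3 + 7.96 + 10.8 + 2.78 = 33.84 m.
Σ(b_i/K_i) = 12.3/11.7 + 7.96/5.94 + 10.8/0.00186 + 2.78/330 = 5809 d.
K_eq = L / Σ(b_i/K_i) = 33.84 / 5809 = 0.005826 m/day.
Q = K_eq · A · (Δh/L) = 0.005826 × 1270 × (8.40/33.84) = 1.837 m³/day.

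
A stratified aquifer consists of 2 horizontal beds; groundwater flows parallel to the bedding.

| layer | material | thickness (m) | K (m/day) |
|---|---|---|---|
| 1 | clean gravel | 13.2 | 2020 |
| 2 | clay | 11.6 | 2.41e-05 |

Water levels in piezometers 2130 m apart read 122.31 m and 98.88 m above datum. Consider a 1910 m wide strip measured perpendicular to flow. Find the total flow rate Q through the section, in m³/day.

Flow is parallel to layering, so each bed carries its own Darcy discharge and the transmissivities add.
Σ(K_i·b_i) = 2020×13.2 + 2.41e-05×11.6 = 26664 m²/day.
Hydraulic gradient i = (122.31 − 98.88) / 2130 = 23.43 / 2130 = 0.01100.
Q = Σ(K_i·b_i) · W · i = 26664 × 1910 × 0.01100 = 5.602e+05 m³/day.

560000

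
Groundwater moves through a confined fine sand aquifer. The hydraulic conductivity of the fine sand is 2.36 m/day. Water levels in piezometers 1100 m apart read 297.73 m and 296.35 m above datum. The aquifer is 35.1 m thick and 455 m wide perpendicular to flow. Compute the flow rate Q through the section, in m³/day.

47.3

Cross-sectional area A = 455 × 35.1 = 15970 m².
Hydraulic gradient i = (297.73 − 296.35) / 1100 = 1.38 / 1100 = 0.001255.
Darcy's law: Q = K · A · i = 2.360 × 15970 × 0.001255 = 47.28 m³/day.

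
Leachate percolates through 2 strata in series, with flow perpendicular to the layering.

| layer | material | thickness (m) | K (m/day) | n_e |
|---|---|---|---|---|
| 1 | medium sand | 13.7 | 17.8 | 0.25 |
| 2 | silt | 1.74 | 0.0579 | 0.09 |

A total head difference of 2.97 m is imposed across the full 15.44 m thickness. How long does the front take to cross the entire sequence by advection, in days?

37.2

With flow normal to the layers, continuity requires the same specific discharge q through every layer.
Σ(b_i/K_i) = 13.7/17.8 + 1.74/0.0579 = 30.82 d.
q = Δh / Σ(b_i/K_i) = 2.97 / 30.82 = 0.09636 m/day.
In each layer the seepage velocity is v_i = q/n_i, so the layer transit time is t_i = b_i·n_i / q:
  layer 1 (medium sand): t_1 = 13.7 × 0.25 / 0.09636 = 35.54 d
  layer 2 (silt): t_2 = 1.74 × 0.09 / 0.09636 = 1.625 d
Total t = Σ t_i = 37.17 days.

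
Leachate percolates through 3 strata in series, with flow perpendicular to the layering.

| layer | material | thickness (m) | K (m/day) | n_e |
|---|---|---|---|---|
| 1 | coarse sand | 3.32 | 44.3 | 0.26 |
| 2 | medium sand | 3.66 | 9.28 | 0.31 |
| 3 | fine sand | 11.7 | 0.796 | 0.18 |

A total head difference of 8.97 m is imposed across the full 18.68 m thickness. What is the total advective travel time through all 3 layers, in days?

6.94

With flow normal to the layers, continuity requires the same specific discharge q through every layer.
Σ(b_i/K_i) = 3.32/44.3 + 3.66/9.28 + 11.7/0.796 = 15.17 d.
q = Δh / Σ(b_i/K_i) = 8.97 / 15.17 = 0.5914 m/day.
In each layer the seepage velocity is v_i = q/n_i, so the layer transit time is t_i = b_i·n_i / q:
  layer 1 (coarse sand): t_1 = 3.32 × 0.26 / 0.5914 = 1.460 d
  layer 2 (medium sand): t_2 = 3.66 × 0.31 / 0.5914 = 1.919 d
  layer 3 (fine sand): t_3 = 11.7 × 0.18 / 0.5914 = 3.561 d
Total t = Σ t_i = 6.939 days.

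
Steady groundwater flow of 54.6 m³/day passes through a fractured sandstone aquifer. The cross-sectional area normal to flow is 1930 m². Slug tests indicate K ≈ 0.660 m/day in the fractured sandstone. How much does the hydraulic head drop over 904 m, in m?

From Q = K·A·i, i = Q / (K·A) = 54.6 / (0.6600 × 1930) = 0.04286.
Head loss Δh = i · L = 0.04286 × 904 = 38.75 m.

38.7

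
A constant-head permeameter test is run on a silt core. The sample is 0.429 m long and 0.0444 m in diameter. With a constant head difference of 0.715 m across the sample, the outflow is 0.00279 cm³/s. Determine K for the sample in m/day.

Cross-sectional area A = π·(d/2)² = π × (0.0444/2)² = 0.001548 m².
Convert discharge: 0.00279 cm³/s = 2.790e-09 m³/s.
Darcy's law rearranged: K = Q·L / (A·Δh) = 2.790e-09 × 0.429 / (0.001548 × 0.715) = 1.081e-06 m/s = 0.09341 m/day.

0.0934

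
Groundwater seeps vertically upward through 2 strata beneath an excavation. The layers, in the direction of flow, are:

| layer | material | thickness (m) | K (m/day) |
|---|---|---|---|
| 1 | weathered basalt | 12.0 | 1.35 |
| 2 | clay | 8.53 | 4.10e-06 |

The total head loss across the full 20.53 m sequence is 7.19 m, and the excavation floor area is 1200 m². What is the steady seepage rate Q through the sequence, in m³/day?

0.00415

Flow is perpendicular to layering, so the layers act in series and the equivalent K is the thickness-weighted harmonic mean.
Total thickness L = 12.0 + 8.53 = 20.53 m.
Σ(b_i/K_i) = 12.0/1.35 + 8.53/4.10e-06 = 2.080e+06 d.
K_eq = L / Σ(b_i/K_i) = 20.53 / 2.080e+06 = 9.868e-06 m/day.
Q = K_eq · A · (Δh/L) = 9.868e-06 × 1200 × (7.19/20.53) = 0.004147 m³/day.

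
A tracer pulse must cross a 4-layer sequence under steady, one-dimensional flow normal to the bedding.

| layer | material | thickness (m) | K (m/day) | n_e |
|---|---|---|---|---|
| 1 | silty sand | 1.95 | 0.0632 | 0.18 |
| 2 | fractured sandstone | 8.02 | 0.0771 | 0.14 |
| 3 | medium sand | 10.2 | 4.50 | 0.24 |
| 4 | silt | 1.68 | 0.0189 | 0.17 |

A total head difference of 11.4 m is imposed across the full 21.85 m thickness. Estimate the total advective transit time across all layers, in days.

83.4

With flow normal to the layers, continuity requires the same specific discharge q through every layer.
Σ(b_i/K_i) = 1.95/0.0632 + 8.02/0.0771 + 10.2/4.50 + 1.68/0.0189 = 226.0 d.
q = Δh / Σ(b_i/K_i) = 11.4 / 226.0 = 0.05044 m/day.
In each layer the seepage velocity is v_i = q/n_i, so the layer transit time is t_i = b_i·n_i / q:
  layer 1 (silty sand): t_1 = 1.95 × 0.18 / 0.05044 = 6.959 d
  layer 2 (fractured sandstone): t_2 = 8.02 × 0.14 / 0.05044 = 22.26 d
  layer 3 (medium sand): t_3 = 10.2 × 0.24 / 0.05044 = 48.54 d
  layer 4 (silt): t_4 = 1.68 × 0.17 / 0.05044 = 5.663 d
Total t = Σ t_i = 83.42 days.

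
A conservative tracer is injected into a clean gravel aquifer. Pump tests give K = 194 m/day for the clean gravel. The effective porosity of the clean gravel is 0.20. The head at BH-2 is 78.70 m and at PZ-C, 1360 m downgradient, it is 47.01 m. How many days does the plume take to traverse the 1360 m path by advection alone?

60.2

Hydraulic gradient i = (78.70 − 47.01) / 1360 = 31.69 / 1360 = 0.02330.
Darcy flux q = K · i = 194.0 × 0.02330 = 4.520 m/day.
Seepage velocity v = q / n_e = 4.520 / 0.20 = 22.60 m/day.
Travel time t = L / v = 1360 / 22.60 = 60.17 days.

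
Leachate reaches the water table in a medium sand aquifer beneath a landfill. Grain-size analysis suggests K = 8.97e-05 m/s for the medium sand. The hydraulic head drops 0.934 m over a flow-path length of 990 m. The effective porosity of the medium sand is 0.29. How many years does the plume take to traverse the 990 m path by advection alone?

Convert K: 8.97e-05 m/s × 86400 = 7.750 m/day.
Hydraulic gradient i = Δh / L = 0.934 / 990 = 0.0009434.
Darcy flux q = K · i = 7.750 × 0.0009434 = 0.007312 m/day.
Seepage velocity v = q / n_e = 0.007312 / 0.29 = 0.02521 m/day.
Travel time t = L / v = 990 / 0.02521 = 39266 days = 107.5 years.

108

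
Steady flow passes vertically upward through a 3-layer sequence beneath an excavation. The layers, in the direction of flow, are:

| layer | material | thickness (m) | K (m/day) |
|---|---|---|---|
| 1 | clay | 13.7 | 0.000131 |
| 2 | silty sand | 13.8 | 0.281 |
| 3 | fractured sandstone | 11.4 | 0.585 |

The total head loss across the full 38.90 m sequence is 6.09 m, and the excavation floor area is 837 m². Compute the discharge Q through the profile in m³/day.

0.0487

Flow is perpendicular to layering, so the layers act in series and the equivalent K is the thickness-weighted harmonic mean.
Total thickness L = 13.7 + 13.8 + 11.4 = 38.90 m.
Σ(b_i/K_i) = 13.7/0.000131 + 13.8/0.281 + 11.4/0.585 = 1.046e+05 d.
K_eq = L / Σ(b_i/K_i) = 38.90 / 1.046e+05 = 0.0003717 m/day.
Q = K_eq · A · (Δh/L) = 0.0003717 × 837 × (6.09/38.90) = 0.04871 m³/day.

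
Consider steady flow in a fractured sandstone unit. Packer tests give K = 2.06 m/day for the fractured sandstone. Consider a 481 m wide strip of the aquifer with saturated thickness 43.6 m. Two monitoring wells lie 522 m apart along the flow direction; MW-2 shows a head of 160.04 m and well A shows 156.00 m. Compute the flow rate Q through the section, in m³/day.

Cross-sectional area A = 481 × 43.6 = 20972 m².
Hydraulic gradient i = (160.04 − 156.00) / 522 = 4.04 / 522 = 0.007739.
Darcy's law: Q = K · A · i = 2.060 × 20972 × 0.007739 = 334.4 m³/day.

334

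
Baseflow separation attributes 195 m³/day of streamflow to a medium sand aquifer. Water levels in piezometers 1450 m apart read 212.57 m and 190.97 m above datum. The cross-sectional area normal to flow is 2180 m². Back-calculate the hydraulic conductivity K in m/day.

6.00

Hydraulic gradient i = (212.57 − 190.97) / 1450 = 21.6 / 1450 = 0.01490.
From Q = K·A·i, K = Q / (A·i) = 195 / (2180 × 0.01490) = 6.005 m/day.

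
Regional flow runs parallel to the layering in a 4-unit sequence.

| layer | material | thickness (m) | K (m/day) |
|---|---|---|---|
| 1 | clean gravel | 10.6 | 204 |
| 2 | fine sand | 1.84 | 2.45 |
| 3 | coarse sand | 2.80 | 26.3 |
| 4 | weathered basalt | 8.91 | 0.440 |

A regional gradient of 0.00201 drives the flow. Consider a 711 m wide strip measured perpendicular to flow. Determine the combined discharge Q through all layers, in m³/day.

Flow is parallel to layering, so each bed carries its own Darcy discharge and the transmissivities add.
Σ(K_i·b_i) = 204×10.6 + 2.45×1.84 + 26.3×2.80 + 0.440×8.91 = 2244 m²/day.
Hydraulic gradient i = 0.00201.
Q = Σ(K_i·b_i) · W · i = 2244 × 711 × 0.002010 = 3208 m³/day.

3210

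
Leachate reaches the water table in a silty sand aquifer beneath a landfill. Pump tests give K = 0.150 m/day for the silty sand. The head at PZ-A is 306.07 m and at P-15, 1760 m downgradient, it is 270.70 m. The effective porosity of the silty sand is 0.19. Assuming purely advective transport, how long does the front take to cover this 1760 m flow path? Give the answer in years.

Hydraulic gradient i = (306.07 − 270.70) / 1760 = 35.37 / 1760 = 0.02010.
Darcy flux q = K · i = 0.1500 × 0.02010 = 0.003014 m/day.
Seepage velocity v = q / n_e = 0.003014 / 0.19 = 0.01587 m/day.
Travel time t = L / v = 1760 / 0.01587 = 1.109e+05 days = 303.7 years.

304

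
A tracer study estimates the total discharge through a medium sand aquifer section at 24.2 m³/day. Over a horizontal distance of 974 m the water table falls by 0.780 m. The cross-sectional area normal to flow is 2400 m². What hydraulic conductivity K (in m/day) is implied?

12.6

Hydraulic gradient i = Δh / L = 0.780 / 974 = 0.0008008.
From Q = K·A·i, K = Q / (A·i) = 24.2 / (2400 × 0.0008008) = 12.59 m/day.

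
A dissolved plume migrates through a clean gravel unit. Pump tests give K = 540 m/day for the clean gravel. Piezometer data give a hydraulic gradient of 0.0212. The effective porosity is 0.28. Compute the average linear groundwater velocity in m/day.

40.9

Hydraulic gradient i = 0.0212.
Darcy flux q = K · i = 540.0 × 0.02120 = 11.45 m/day.
Seepage velocity v = q / n_e = 11.45 / 0.28 = 40.89 m/day.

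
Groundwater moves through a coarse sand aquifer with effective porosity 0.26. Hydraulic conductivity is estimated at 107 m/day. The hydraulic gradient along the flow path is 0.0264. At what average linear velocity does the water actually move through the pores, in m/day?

10.9

Hydraulic gradient i = 0.0264.
Darcy flux q = K · i = 107.0 × 0.02640 = 2.825 m/day.
Seepage velocity v = q / n_e = 2.825 / 0.26 = 10.86 m/day.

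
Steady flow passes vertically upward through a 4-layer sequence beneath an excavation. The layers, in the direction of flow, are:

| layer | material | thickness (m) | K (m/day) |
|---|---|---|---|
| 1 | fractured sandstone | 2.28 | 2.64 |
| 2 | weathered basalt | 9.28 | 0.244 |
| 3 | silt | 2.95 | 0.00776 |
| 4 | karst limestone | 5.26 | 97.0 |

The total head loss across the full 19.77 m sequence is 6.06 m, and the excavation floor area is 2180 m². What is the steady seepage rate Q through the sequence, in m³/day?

31.5

Flow is perpendicular to layering, so the layers act in series and the equivalent K is the thickness-weighted harmonic mean.
Total thickness L = 2.28 + 9.28 + 2.95 + 5.26 = 19.77 m.
Σ(b_i/K_i) = 2.28/2.64 + 9.28/0.244 + 2.95/0.00776 + 5.26/97.0 = 419.1 d.
K_eq = L / Σ(b_i/K_i) = 19.77 / 419.1 = 0.04717 m/day.
Q = K_eq · A · (Δh/L) = 0.04717 × 2180 × (6.06/19.77) = 31.52 m³/day.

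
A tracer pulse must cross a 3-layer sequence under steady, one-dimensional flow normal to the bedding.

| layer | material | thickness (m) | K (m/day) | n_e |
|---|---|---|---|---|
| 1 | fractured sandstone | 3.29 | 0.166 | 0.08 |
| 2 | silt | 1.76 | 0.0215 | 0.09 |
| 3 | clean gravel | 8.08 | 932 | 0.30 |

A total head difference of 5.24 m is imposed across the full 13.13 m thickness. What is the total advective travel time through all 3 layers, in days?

55.2

With flow normal to the layers, continuity requires the same specific discharge q through every layer.
Σ(b_i/K_i) = 3.29/0.166 + 1.76/0.0215 + 8.08/932 = 101.7 d.
q = Δh / Σ(b_i/K_i) = 5.24 / 101.7 = 0.05153 m/day.
In each layer the seepage velocity is v_i = q/n_i, so the layer transit time is t_i = b_i·n_i / q:
  layer 1 (fractured sandstone): t_1 = 3.29 × 0.08 / 0.05153 = 5.108 d
  layer 2 (silt): t_2 = 1.76 × 0.09 / 0.05153 = 3.074 d
  layer 3 (clean gravel): t_3 = 8.08 × 0.30 / 0.05153 = 47.04 d
Total t = Σ t_i = 55.22 days.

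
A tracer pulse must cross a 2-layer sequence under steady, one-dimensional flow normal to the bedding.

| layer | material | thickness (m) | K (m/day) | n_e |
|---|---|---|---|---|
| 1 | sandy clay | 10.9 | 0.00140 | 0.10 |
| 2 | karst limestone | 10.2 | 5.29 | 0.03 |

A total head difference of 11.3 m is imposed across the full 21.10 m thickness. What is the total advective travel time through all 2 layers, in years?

2.63

With flow normal to the layers, continuity requires the same specific discharge q through every layer.
Σ(b_i/K_i) = 10.9/0.00140 + 10.2/5.29 = 7788 d.
q = Δh / Σ(b_i/K_i) = 11.3 / 7788 = 0.001451 m/day.
In each layer the seepage velocity is v_i = q/n_i, so the layer transit time is t_i = b_i·n_i / q:
  layer 1 (sandy clay): t_1 = 10.9 × 0.10 / 0.001451 = 751.2 d
  layer 2 (karst limestone): t_2 = 10.2 × 0.03 / 0.001451 = 210.9 d
Total t = Σ t_i = 962.1 days = 2.634 years.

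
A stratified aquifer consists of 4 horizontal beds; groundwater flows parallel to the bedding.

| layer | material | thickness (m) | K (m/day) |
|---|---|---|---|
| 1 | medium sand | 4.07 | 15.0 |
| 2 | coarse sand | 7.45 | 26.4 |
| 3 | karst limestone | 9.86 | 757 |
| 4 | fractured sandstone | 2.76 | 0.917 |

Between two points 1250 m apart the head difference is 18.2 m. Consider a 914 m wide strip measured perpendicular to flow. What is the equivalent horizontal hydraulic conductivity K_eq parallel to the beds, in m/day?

320

Flow is parallel to layering, so each bed carries its own Darcy discharge and the transmissivities add.
Σ(K_i·b_i) = 15.0×4.07 + 26.4×7.45 + 757×9.86 + 0.917×2.76 = 7724 m²/day.
Total thickness b = 24.14 m, so K_eq = Σ(K_i·b_i)/b = 320.0 m/day.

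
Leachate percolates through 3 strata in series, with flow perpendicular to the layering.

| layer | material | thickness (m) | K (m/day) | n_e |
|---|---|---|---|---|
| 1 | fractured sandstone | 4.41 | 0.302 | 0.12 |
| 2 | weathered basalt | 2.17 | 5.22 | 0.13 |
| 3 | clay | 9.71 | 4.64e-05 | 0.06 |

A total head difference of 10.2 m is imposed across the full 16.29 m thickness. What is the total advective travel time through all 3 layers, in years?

78.3

With flow normal to the layers, continuity requires the same specific discharge q through every layer.
Σ(b_i/K_i) = 4.41/0.302 + 2.17/5.22 + 9.71/4.64e-05 = 2.093e+05 d.
q = Δh / Σ(b_i/K_i) = 10.2 / 2.093e+05 = 4.874e-05 m/day.
In each layer the seepage velocity is v_i = q/n_i, so the layer transit time is t_i = b_i·n_i / q:
  layer 1 (fractured sandstone): t_1 = 4.41 × 0.12 / 4.874e-05 = 10858 d
  layer 2 (weathered basalt): t_2 = 2.17 × 0.13 / 4.874e-05 = 5788 d
  layer 3 (clay): t_3 = 9.71 × 0.06 / 4.874e-05 = 11954 d
Total t = Σ t_i = 28600 days = 78.30 years.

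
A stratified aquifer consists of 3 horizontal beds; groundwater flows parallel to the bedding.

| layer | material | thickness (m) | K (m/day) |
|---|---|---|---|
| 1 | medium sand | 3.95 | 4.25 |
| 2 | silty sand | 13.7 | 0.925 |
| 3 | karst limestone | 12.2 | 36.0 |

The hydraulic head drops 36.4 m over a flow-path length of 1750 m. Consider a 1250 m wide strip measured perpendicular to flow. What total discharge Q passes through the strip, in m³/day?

12200

Flow is parallel to layering, so each bed carries its own Darcy discharge and the transmissivities add.
Σ(K_i·b_i) = 4.25×3.95 + 0.925×13.7 + 36.0×12.2 = 468.7 m²/day.
Hydraulic gradient i = Δh / L = 36.4 / 1750 = 0.02080.
Q = Σ(K_i·b_i) · W · i = 468.7 × 1250 × 0.02080 = 12185 m³/day.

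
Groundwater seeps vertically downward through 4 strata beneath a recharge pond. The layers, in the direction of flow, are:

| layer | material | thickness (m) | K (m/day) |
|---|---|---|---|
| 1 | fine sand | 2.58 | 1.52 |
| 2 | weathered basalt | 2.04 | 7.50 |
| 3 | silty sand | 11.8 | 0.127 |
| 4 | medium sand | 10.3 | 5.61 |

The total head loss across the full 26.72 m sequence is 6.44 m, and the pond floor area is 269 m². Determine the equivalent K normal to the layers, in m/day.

Flow is perpendicular to layering, so the layers act in series and the equivalent K is the thickness-weighted harmonic mean.
Total thickness L = 2.58 + 2.04 + 11.8 + 10.3 = 26.72 m.
Σ(b_i/K_i) = 2.58/1.52 + 2.04/7.50 + 11.8/0.127 + 10.3/5.61 = 96.72 d.
K_eq = L / Σ(b_i/K_i) = 26.72 / 96.72 = 0.2763 m/day.

0.276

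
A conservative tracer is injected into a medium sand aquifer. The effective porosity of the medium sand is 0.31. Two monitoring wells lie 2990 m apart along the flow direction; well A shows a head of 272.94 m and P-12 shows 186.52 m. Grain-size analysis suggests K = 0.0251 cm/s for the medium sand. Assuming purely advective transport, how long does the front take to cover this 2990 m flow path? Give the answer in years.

4.05

Convert K: 0.0251 cm/s × 864 = 21.69 m/day.
Hydraulic gradient i = (272.94 − 186.52) / 2990 = 86.42 / 2990 = 0.02890.
Darcy flux q = K · i = 21.69 × 0.02890 = 0.6268 m/day.
Seepage velocity v = q / n_e = 0.6268 / 0.31 = 2.022 m/day.
Travel time t = L / v = 2990 / 2.022 = 1479 days = 4.049 years.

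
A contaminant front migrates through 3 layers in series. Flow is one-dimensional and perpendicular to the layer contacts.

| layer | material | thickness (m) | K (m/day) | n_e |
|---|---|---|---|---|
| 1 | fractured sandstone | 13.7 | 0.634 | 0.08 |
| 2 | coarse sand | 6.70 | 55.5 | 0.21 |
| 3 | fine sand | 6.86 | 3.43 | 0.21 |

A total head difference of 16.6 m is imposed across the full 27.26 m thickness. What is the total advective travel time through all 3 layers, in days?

With flow normal to the layers, continuity requires the same specific discharge q through every layer.
Σ(b_i/K_i) = 13.7/0.634 + 6.70/55.5 + 6.86/3.43 = 23.73 d.
q = Δh / Σ(b_i/K_i) = 16.6 / 23.73 = 0.6995 m/day.
In each layer the seepage velocity is v_i = q/n_i, so the layer transit time is t_i = b_i·n_i / q:
  layer 1 (fractured sandstone): t_1 = 13.7 × 0.08 / 0.6995 = 1.567 d
  layer 2 (coarse sand): t_2 = 6.70 × 0.21 / 0.6995 = 2.011 d
  layer 3 (fine sand): t_3 = 6.86 × 0.21 / 0.6995 = 2.059 d
Total t = Σ t_i = 5.637 days.

5.64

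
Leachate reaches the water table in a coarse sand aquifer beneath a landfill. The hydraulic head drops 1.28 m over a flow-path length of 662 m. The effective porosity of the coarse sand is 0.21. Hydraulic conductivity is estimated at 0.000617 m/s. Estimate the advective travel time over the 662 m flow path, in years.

Convert K: 0.000617 m/s × 86400 = 53.31 m/day.
Hydraulic gradient i = Δh / L = 1.28 / 662 = 0.001934.
Darcy flux q = K · i = 53.31 × 0.001934 = 0.1031 m/day.
Seepage velocity v = q / n_e = 0.1031 / 0.21 = 0.4908 m/day.
Travel time t = L / v = 662 / 0.4908 = 1349 days = 3.693 years.

3.69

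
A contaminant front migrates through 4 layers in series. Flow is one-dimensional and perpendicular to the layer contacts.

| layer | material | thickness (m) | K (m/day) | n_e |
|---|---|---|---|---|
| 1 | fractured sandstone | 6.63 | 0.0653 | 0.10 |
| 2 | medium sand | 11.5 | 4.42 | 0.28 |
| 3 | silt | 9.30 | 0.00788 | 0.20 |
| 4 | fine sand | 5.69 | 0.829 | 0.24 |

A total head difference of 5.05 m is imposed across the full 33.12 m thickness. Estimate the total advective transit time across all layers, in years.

With flow normal to the layers, continuity requires the same specific discharge q through every layer.
Σ(b_i/K_i) = 6.63/0.0653 + 11.5/4.42 + 9.30/0.00788 + 5.69/0.829 = 1291 d.
q = Δh / Σ(b_i/K_i) = 5.05 / 1291 = 0.003911 m/day.
In each layer the seepage velocity is v_i = q/n_i, so the layer transit time is t_i = b_i·n_i / q:
  layer 1 (fractured sandstone): t_1 = 6.63 × 0.10 / 0.003911 = 169.5 d
  layer 2 (medium sand): t_2 = 11.5 × 0.28 / 0.003911 = 823.3 d
  layer 3 (silt): t_3 = 9.30 × 0.20 / 0.003911 = 475.6 d
  layer 4 (fine sand): t_4 = 5.69 × 0.24 / 0.003911 = 349.2 d
Total t = Σ t_i = 1818 days = 4.976 years.

4.98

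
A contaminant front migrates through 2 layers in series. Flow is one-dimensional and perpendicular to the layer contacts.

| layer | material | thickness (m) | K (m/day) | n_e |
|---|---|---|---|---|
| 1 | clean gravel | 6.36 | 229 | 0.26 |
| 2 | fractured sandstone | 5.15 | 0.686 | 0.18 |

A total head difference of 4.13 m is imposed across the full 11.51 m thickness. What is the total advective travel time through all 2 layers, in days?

With flow normal to the layers, continuity requires the same specific discharge q through every layer.
Σ(b_i/K_i) = 6.36/229 + 5.15/0.686 = 7.535 d.
q = Δh / Σ(b_i/K_i) = 4.13 / 7.535 = 0.5481 m/day.
In each layer the seepage velocity is v_i = q/n_i, so the layer transit time is t_i = b_i·n_i / q:
  layer 1 (clean gravel): t_1 = 6.36 × 0.26 / 0.5481 = 3.017 d
  layer 2 (fractured sandstone): t_2 = 5.15 × 0.18 / 0.5481 = 1.691 d
Total t = Σ t_i = 4.708 days.

4.71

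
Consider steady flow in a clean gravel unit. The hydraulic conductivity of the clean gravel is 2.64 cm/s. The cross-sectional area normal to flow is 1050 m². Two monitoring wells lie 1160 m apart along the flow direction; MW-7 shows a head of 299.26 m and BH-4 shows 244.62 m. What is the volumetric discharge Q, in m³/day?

Convert K: 2.64 cm/s × 864 = 2281 m/day.
Hydraulic gradient i = (299.26 − 244.62) / 1160 = 54.64 / 1160 = 0.04710.
Darcy's law: Q = K · A · i = 2281 × 1050 × 0.04710 = 1.128e+05 m³/day.

113000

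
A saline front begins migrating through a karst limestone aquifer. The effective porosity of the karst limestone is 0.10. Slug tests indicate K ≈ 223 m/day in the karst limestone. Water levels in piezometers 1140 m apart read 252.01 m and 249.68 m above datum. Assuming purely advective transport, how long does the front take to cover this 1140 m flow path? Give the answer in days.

Hydraulic gradient i = (252.01 − 249.68) / 1140 = 2.33 / 1140 = 0.002044.
Darcy flux q = K · i = 223.0 × 0.002044 = 0.4558 m/day.
Seepage velocity v = q / n_e = 0.4558 / 0.10 = 4.558 m/day.
Travel time t = L / v = 1140 / 4.558 = 250.1 days.

250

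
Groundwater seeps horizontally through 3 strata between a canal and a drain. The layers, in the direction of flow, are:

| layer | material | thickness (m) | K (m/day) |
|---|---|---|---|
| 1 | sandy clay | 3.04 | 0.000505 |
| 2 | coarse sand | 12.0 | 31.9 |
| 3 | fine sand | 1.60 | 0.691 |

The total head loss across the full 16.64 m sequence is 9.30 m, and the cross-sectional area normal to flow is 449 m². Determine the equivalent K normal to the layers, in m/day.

Flow is perpendicular to layering, so the layers act in series and the equivalent K is the thickness-weighted harmonic mean.
Total thickness L = 3.04 + 12.0 + 1.60 = 16.64 m.
Σ(b_i/K_i) = 3.04/0.000505 + 12.0/31.9 + 1.60/0.691 = 6022 d.
K_eq = L / Σ(b_i/K_i) = 16.64 / 6022 = 0.002763 m/day.

0.00276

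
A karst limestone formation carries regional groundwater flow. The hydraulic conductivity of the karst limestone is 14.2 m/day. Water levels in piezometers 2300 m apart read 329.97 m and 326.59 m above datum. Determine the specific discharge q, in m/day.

Hydraulic gradient i = (329.97 − 326.59) / 2300 = 3.38 / 2300 = 0.001470.
Specific discharge q = K · i = 14.20 × 0.001470 = 0.02087 m/day.

0.0209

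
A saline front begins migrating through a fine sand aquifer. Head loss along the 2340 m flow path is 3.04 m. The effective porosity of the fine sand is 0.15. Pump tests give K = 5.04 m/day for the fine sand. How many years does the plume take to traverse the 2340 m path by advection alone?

Hydraulic gradient i = Δh / L = 3.04 / 2340 = 0.001299.
Darcy flux q = K · i = 5.040 × 0.001299 = 0.006548 m/day.
Seepage velocity v = q / n_e = 0.006548 / 0.15 = 0.04365 m/day.
Travel time t = L / v = 2340 / 0.04365 = 53607 days = 146.8 years.

147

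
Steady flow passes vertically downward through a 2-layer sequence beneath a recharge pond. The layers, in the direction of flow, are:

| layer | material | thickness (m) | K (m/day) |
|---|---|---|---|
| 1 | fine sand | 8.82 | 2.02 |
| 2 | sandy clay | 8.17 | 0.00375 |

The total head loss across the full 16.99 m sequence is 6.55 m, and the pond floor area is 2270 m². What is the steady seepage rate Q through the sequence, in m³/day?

Flow is perpendicular to layering, so the layers act in series and the equivalent K is the thickness-weighted harmonic mean.
Total thickness L = 8.82 + 8.17 = 16.99 m.
Σ(b_i/K_i) = 8.82/2.02 + 8.17/0.00375 = 2183 d.
K_eq = L / Σ(b_i/K_i) = 16.99 / 2183 = 0.007783 m/day.
Q = K_eq · A · (Δh/L) = 0.007783 × 2270 × (6.55/16.99) = 6.811 m³/day.

6.81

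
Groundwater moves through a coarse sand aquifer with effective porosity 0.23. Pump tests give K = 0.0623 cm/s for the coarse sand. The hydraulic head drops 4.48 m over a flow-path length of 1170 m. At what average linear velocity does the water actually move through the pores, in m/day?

0.896

Convert K: 0.0623 cm/s × 864 = 53.83 m/day.
Hydraulic gradient i = Δh / L = 4.48 / 1170 = 0.003829.
Darcy flux q = K · i = 53.83 × 0.003829 = 0.2061 m/day.
Seepage velocity v = q / n_e = 0.2061 / 0.23 = 0.8961 m/day.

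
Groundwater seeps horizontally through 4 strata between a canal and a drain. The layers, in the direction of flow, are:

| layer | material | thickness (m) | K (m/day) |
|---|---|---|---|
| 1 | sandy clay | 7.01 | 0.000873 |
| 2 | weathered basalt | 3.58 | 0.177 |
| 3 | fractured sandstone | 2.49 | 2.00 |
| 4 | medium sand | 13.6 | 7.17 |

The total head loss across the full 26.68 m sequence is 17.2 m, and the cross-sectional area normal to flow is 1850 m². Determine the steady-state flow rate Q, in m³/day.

Flow is perpendicular to layering, so the layers act in series and the equivalent K is the thickness-weighted harmonic mean.
Total thickness L = 7.01 + 3.58 + 2.49 + 13.6 = 26.68 m.
Σ(b_i/K_i) = 7.01/0.000873 + 3.58/0.177 + 2.49/2.00 + 13.6/7.17 = 8053 d.
K_eq = L / Σ(b_i/K_i) = 26.68 / 8053 = 0.003313 m/day.
Q = K_eq · A · (Δh/L) = 0.003313 × 1850 × (17.2/26.68) = 3.951 m³/day.

3.95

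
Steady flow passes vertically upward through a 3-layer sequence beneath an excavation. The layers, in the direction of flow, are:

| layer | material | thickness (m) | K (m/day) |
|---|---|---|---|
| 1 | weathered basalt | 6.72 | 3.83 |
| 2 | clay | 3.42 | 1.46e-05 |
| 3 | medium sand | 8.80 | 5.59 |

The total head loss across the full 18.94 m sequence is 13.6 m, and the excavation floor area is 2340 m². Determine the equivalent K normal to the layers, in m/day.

8.09e-05

Flow is perpendicular to layering, so the layers act in series and the equivalent K is the thickness-weighted harmonic mean.
Total thickness L = 6.72 + 3.42 + 8.80 = 18.94 m.
Σ(b_i/K_i) = 6.72/3.83 + 3.42/1.46e-05 + 8.80/5.59 = 2.342e+05 d.
K_eq = L / Σ(b_i/K_i) = 18.94 / 2.342e+05 = 8.085e-05 m/day.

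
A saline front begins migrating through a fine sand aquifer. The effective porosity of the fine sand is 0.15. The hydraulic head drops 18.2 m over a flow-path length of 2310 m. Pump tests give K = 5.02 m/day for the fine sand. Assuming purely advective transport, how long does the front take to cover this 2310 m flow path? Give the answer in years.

24.0

Hydraulic gradient i = Δh / L = 18.2 / 2310 = 0.007879.
Darcy flux q = K · i = 5.020 × 0.007879 = 0.03955 m/day.
Seepage velocity v = q / n_e = 0.03955 / 0.15 = 0.2637 m/day.
Travel time t = L / v = 2310 / 0.2637 = 8761 days = 23.99 years.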